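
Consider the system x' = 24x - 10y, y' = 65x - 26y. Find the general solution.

x(t) = -K_1e^(-t)sin(5t) + K_1e^(-t)cos(5t) + K_2e^(-t)sin(5t) + K_2e^(-t)cos(5t), y(t) = -2K_1e^(-t)sin(5t) + 3K_1e^(-t)cos(5t) + 3K_2e^(-t)sin(5t) + 2K_2e^(-t)cos(5t)

Coefficient matrix A = [[24, -10], [65, -26]].
Characteristic polynomial det(A - λI) = λ^2 + 2λ + 26 = 0.
Eigenvalues λ = -1 ± 5i (complex conjugate pair).
For λ=-1+5i: an eigenvector is (1,3) - i(-1,-2) = (1 + i, 3 + 2i).
A real fundamental pair from Re and Im of e^((-1+5i)t)v: X_1 = e^(-t)(cos(5t)·(1,3) + sin(5t)·(-1,-2)), X_2 = e^(-t)(sin(5t)·(1,3) - cos(5t)·(-1,-2)).
General solution: K_1X_1 + K_2X_2.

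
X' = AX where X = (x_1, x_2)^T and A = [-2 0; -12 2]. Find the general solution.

x_1(t) = -C_1e^(-2t), x_2(t) = -3C_1e^(-2t) + C_2e^(2t)

Coefficient matrix A = [[-2, 0], [-12, 2]].
Characteristic polynomial det(A - λI) = λ^2 - 4 = 0.
Eigenvalues λ = -2, 2.
For λ=-2: (A-λI) row 2 is [-12, 4], so an eigenvector is (-1, -3).
For λ=2: (A-λI) row 1 is [-4, 0], so an eigenvector is (0, 1).
General solution: C_1e^(-2t)(-1,-3) + C_2e^(2t)(0,1).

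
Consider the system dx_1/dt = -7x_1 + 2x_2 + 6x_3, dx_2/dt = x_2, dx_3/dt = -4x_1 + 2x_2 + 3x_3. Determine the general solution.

Coefficient matrix A = [[-7, 2, 6], [0, 1, 0], [-4, 2, 3]].
det(A - λI) = 0 gives eigenvalues λ = -3, 1, -1.
For λ=-3: eigenvector (3,0,2).
For λ=1: eigenvector (1,1,1).
For λ=-1: eigenvector (1,0,1).
General solution: K_1e^(-3t)(3,0,2) + K_2e^(t)(1,1,1) + K_3e^(-t)(1,0,1).

x_1(t) = 3K_1e^(-3t) + K_2e^(t) + K_3e^(-t), x_2(t) = K_2e^(t), x_3(t) = 2K_1e^(-3t) + K_2e^(t) + K_3e^(-t)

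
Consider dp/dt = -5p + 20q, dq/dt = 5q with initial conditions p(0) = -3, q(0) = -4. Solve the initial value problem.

p(t) = -8e^(5t) + 5e^(-5t), q(t) = -4e^(5t)

Coefficient matrix A = [[-5, 20], [0, 5]].
Characteristic polynomial det(A - λI) = λ^2 - 25 = 0.
Eigenvalues λ = 5, -5.
For λ=5: (A-λI) row 1 is [-10, 20], so an eigenvector is (-2, -1).
For λ=-5: (A-λI) row 1 is [0, 20], so an eigenvector is (-1, 0).
General solution: C_1e^(5t)(-2,-1) + C_2e^(-5t)(-1,0).
Applying p(0)=-3, q(0)=-4 gives C_1=4, C_2=-5.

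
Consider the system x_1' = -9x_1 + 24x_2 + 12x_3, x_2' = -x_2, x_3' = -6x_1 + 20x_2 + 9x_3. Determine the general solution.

Coefficient matrix A = [[-9, 24, 12], [0, -1, 0], [-6, 20, 9]].
det(A - λI) = 0 gives eigenvalues λ = -3, -1, 3.
For λ=-3: eigenvector (2,0,1).
For λ=-1: eigenvector (0,1,-2).
For λ=3: eigenvector (1,0,1).
General solution: K_1e^(-3t)(2,0,1) + K_2e^(-t)(0,1,-2) + K_3e^(3t)(1,0,1).

x_1(t) = 2K_1e^(-3t) + K_3e^(3t), x_2(t) = K_2e^(-t), x_3(t) = K_1e^(-3t) - 2K_2e^(-t) + K_3e^(3t)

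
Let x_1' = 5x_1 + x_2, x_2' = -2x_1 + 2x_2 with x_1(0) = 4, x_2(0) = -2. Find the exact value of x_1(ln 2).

80

A = [[5,1],[-2,2]]; eigenvalues λ = 4, 3.
Eigenvectors: (-1,1) for λ=4, (1,-2) for λ=3.
From the initial condition, c_1 = -6, c_2 = -2.
x_1(ln 2) = (-6)(2^4)(-1) + (-2)(2^3)(1) = 80.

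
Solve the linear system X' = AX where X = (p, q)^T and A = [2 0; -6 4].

Coefficient matrix A = [[2, 0], [-6, 4]].
Characteristic polynomial det(A - λI) = λ^2 - 6λ + 8 = 0.
Eigenvalues λ = 4, 2.
For λ=4: (A-λI) row 1 is [-2, 0], so an eigenvector is (0, -1).
For λ=2: (A-λI) row 2 is [-6, 2], so an eigenvector is (-1, -3).
General solution: K_1e^(4t)(0,-1) + K_2e^(2t)(-1,-3).

p(t) = -K_2e^(2t), q(t) = -K_1e^(4t) - 3K_2e^(2t)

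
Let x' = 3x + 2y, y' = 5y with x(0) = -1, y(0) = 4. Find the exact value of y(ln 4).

4096

A = [[3,2],[0,5]]; eigenvalues λ = 5, 3.
Eigenvectors: (-1,-1) for λ=5, (1,0) for λ=3.
From the initial condition, c_1 = -4, c_2 = -5.
y(ln 4) = (-4)(4^5)(-1) + (-5)(4^3)(0) = 4096.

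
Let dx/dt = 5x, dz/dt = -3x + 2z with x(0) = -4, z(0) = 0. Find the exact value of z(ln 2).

A = [[5,0],[-3,2]]; eigenvalues λ = 2, 5.
Eigenvectors: (0,-1) for λ=2, (1,-1) for λ=5.
From the initial condition, c_1 = 4, c_2 = -4.
z(ln 2) = (4)(2^2)(-1) + (-4)(2^5)(-1) = 112.

112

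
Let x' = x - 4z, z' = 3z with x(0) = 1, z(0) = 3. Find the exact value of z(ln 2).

A = [[1,-4],[0,3]]; eigenvalues λ = 3, 1.
Eigenvectors: (-2,1) for λ=3, (-1,0) for λ=1.
From the initial condition, c_1 = 3, c_2 = -7.
z(ln 2) = (3)(2^3)(1) + (-7)(2^1)(0) = 24.

24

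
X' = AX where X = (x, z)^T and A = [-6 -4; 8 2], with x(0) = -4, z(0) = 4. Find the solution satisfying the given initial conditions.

x(t) = -4e^(-2t)cos(4t), z(t) = -4e^(-2t)sin(4t) + 4e^(-2t)cos(4t)

Coefficient matrix A = [[-6, -4], [8, 2]].
Characteristic polynomial det(A - λI) = λ^2 + 4λ + 20 = 0.
Eigenvalues λ = -2 ± 4i (complex conjugate pair).
For λ=-2+4i: an eigenvector is (0,1) - i(-1,1) = (0 + i, 1 - i).
A real fundamental pair from Re and Im of e^((-2+4i)t)v: X_1 = e^(-2t)(cos(4t)·(0,1) + sin(4t)·(-1,1)), X_2 = e^(-2t)(sin(4t)·(0,1) - cos(4t)·(-1,1)).
General solution: c_1X_1 + c_2X_2.
Applying x(0)=-4, z(0)=4 gives c_1=0, c_2=-4.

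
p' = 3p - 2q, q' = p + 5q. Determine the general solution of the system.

p(t) = -C_1e^(4t)sin(t) + C_1e^(4t)cos(t) + C_2e^(4t)sin(t) + C_2e^(4t)cos(t), q(t) = C_1e^(4t)sin(t) - C_2e^(4t)cos(t)

Coefficient matrix A = [[3, -2], [1, 5]].
Characteristic polynomial det(A - λI) = λ^2 - 8λ + 17 = 0.
Eigenvalues λ = 4 ± i (complex conjugate pair).
For λ=4+i: an eigenvector is (1,0) - i(-1,1) = (1 + i, 0 - i).
A real fundamental pair from Re and Im of e^((4+i)t)v: X_1 = e^(4t)(cos(t)·(1,0) + sin(t)·(-1,1)), X_2 = e^(4t)(sin(t)·(1,0) - cos(t)·(-1,1)).
General solution: C_1X_1 + C_2X_2.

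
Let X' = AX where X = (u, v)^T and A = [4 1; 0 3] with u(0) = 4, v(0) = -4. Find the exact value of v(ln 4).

-256

A = [[4,1],[0,3]]; eigenvalues λ = 3, 4.
Eigenvectors: (-1,1) for λ=3, (1,0) for λ=4.
From the initial condition, c_1 = -4, c_2 = 0.
v(ln 4) = (-4)(4^3)(1) + (0)(4^4)(0) = -256.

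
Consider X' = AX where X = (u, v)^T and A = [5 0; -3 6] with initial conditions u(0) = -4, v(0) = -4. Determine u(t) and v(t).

u(t) = -4e^(5t), v(t) = 8e^(6t) - 12e^(5t)

Coefficient matrix A = [[5, 0], [-3, 6]].
Characteristic polynomial det(A - λI) = λ^2 - 11λ + 30 = 0.
Eigenvalues λ = 5, 6.
For λ=5: (A-λI) row 2 is [-3, 1], so an eigenvector is (1, 3).
For λ=6: (A-λI) row 1 is [-1, 0], so an eigenvector is (0, 1).
General solution: K_1e^(5t)(1,3) + K_2e^(6t)(0,1).
Applying u(0)=-4, v(0)=-4 gives K_1=-4, K_2=8.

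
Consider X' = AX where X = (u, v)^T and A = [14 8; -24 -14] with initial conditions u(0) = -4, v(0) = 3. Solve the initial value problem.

u(t) = -10e^(2t) + 6e^(-2t), v(t) = 15e^(2t) - 12e^(-2t)

Coefficient matrix A = [[14, 8], [-24, -14]].
Characteristic polynomial det(A - λI) = λ^2 - 4 = 0.
Eigenvalues λ = -2, 2.
For λ=-2: (A-λI) row 1 is [16, 8], so an eigenvector is (-1, 2).
For λ=2: (A-λI) row 1 is [12, 8], so an eigenvector is (-2, 3).
General solution: K_1e^(-2t)(-1,2) + K_2e^(2t)(-2,3).
Applying u(0)=-4, v(0)=3 gives K_1=-6, K_2=5.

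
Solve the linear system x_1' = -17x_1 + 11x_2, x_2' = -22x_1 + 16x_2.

Coefficient matrix A = [[-17, 11], [-22, 16]].
Characteristic polynomial det(A - λI) = λ^2 + λ - 30 = 0.
Eigenvalues λ = -6, 5.
For λ=-6: (A-λI) row 1 is [-11, 11], so an eigenvector is (-1, -1).
For λ=5: (A-λI) row 1 is [-22, 11], so an eigenvector is (1, 2).
General solution: c_1e^(-6t)(-1,-1) + c_2e^(5t)(1,2).

x_1(t) = -c_1e^(-6t) + c_2e^(5t), x_2(t) = -c_1e^(-6t) + 2c_2e^(5t)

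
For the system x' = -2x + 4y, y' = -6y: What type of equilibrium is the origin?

A = [[-2,4],[0,-6]]; det(A-λI) = λ^2 + 8λ + 12.
λ = -2, -6: both negative.

stable node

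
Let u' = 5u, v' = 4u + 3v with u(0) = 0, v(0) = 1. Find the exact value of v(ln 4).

A = [[5,0],[4,3]]; eigenvalues λ = 5, 3.
Eigenvectors: (-1,-2) for λ=5, (0,-1) for λ=3.
From the initial condition, c_1 = 0, c_2 = -1.
v(ln 4) = (0)(4^5)(-2) + (-1)(4^3)(-1) = 64.

64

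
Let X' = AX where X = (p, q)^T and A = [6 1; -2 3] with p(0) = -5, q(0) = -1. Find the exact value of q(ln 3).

1701

A = [[6,1],[-2,3]]; eigenvalues λ = 4, 5.
Eigenvectors: (-1,2) for λ=4, (-1,1) for λ=5.
From the initial condition, c_1 = -6, c_2 = 11.
q(ln 3) = (-6)(3^4)(2) + (11)(3^5)(1) = 1701.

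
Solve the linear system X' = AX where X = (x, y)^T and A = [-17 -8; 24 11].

Coefficient matrix A = [[-17, -8], [24, 11]].
Characteristic polynomial det(A - λI) = λ^2 + 6λ + 5 = 0.
Eigenvalues λ = -5, -1.
For λ=-5: (A-λI) row 1 is [-12, -8], so an eigenvector is (-2, 3).
For λ=-1: (A-λI) row 1 is [-16, -8], so an eigenvector is (-1, 2).
General solution: c_1e^(-5t)(-2,3) + c_2e^(-t)(-1,2).

x(t) = -2c_1e^(-5t) - c_2e^(-t), y(t) = 3c_1e^(-5t) + 2c_2e^(-t)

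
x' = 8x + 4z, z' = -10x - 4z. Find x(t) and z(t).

x(t) = -K_1e^(2t)sin(2t) + K_1e^(2t)cos(2t) + K_2e^(2t)sin(2t) + K_2e^(2t)cos(2t), z(t) = K_1e^(2t)sin(2t) - 2K_1e^(2t)cos(2t) - 2K_2e^(2t)sin(2t) - K_2e^(2t)cos(2t)

Coefficient matrix A = [[8, 4], [-10, -4]].
Characteristic polynomial det(A - λI) = λ^2 - 4λ + 8 = 0.
Eigenvalues λ = 2 ± 2i (complex conjugate pair).
For λ=2+2i: an eigenvector is (1,-2) - i(-1,1) = (1 + i, -2 - i).
A real fundamental pair from Re and Im of e^((2+2i)t)v: X_1 = e^(2t)(cos(2t)·(1,-2) + sin(2t)·(-1,1)), X_2 = e^(2t)(sin(2t)·(1,-2) - cos(2t)·(-1,1)).
General solution: K_1X_1 + K_2X_2.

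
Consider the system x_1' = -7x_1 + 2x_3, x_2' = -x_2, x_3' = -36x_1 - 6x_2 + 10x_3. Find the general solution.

x_1(t) = C_1e^(t) + 2C_2e^(2t) - 2C_3e^(-t), x_2(t) = C_3e^(-t), x_3(t) = 4C_1e^(t) + 9C_2e^(2t) - 6C_3e^(-t)

Coefficient matrix A = [[-7, 0, 2], [0, -1, 0], [-36, -6, 10]].
det(A - λI) = 0 gives eigenvalues λ = 1, 2, -1.
For λ=1: eigenvector (1,0,4).
For λ=2: eigenvector (2,0,9).
For λ=-1: eigenvector (-2,1,-6).
General solution: C_1e^(t)(1,0,4) + C_2e^(2t)(2,0,9) + C_3e^(-t)(-2,1,-6).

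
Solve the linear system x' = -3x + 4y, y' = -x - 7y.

x(t) = -2C_1e^(-5t) - 2C_2te^(-5t) - C_2e^(-5t), y(t) = C_1e^(-5t) + C_2te^(-5t)

Coefficient matrix A = [[-3, 4], [-1, -7]].
Characteristic polynomial det(A - λI) = λ^2 + 10λ + 25 = 0.
Single eigenvalue λ = -5 with algebraic multiplicity 2.
Eigenvector v = (-2,1); generalized eigenvector w with (A-λI)w=v is (-1,0).
General solution: e^(-5t)[C_1·v + C_2·(t·v + w)].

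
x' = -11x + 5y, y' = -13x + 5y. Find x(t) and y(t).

Coefficient matrix A = [[-11, 5], [-13, 5]].
Characteristic polynomial det(A - λI) = λ^2 + 6λ + 10 = 0.
Eigenvalues λ = -3 ± i (complex conjugate pair).
For λ=-3+i: an eigenvector is (-1,-2) - i(-2,-3) = (-1 + 2i, -2 + 3i).
A real fundamental pair from Re and Im of e^((-3+i)t)v: X_1 = e^(-3t)(cos(t)·(-1,-2) + sin(t)·(-2,-3)), X_2 = e^(-3t)(sin(t)·(-1,-2) - cos(t)·(-2,-3)).
General solution: K_1X_1 + K_2X_2.

x(t) = -2K_1e^(-3t)sin(t) - K_1e^(-3t)cos(t) - K_2e^(-3t)sin(t) + 2K_2e^(-3t)cos(t), y(t) = -3K_1e^(-3t)sin(t) - 2K_1e^(-3t)cos(t) - 2K_2e^(-3t)sin(t) + 3K_2e^(-3t)cos(t)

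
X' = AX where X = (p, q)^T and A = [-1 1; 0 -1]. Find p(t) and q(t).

p(t) = C_1e^(-t) + C_2te^(-t) + 3C_2e^(-t), q(t) = C_2e^(-t)

Coefficient matrix A = [[-1, 1], [0, -1]].
Characteristic polynomial det(A - λI) = λ^2 + 2λ + 1 = 0.
Single eigenvalue λ = -1 with algebraic multiplicity 2.
Eigenvector v = (1,0); generalized eigenvector w with (A-λI)w=v is (3,1).
General solution: e^(-t)[C_1·v + C_2·(t·v + w)].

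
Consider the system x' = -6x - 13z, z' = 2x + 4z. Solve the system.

x(t) = -3K_1e^(-t)sin(t) - 2K_1e^(-t)cos(t) - 2K_2e^(-t)sin(t) + 3K_2e^(-t)cos(t), z(t) = K_1e^(-t)sin(t) + K_1e^(-t)cos(t) + K_2e^(-t)sin(t) - K_2e^(-t)cos(t)

Coefficient matrix A = [[-6, -13], [2, 4]].
Characteristic polynomial det(A - λI) = λ^2 + 2λ + 2 = 0.
Eigenvalues λ = -1 ± i (complex conjugate pair).
For λ=-1+i: an eigenvector is (-2,1) - i(-3,1) = (-2 + 3i, 1 - i).
A real fundamental pair from Re and Im of e^((-1+i)t)v: X_1 = e^(-t)(cos(t)·(-2,1) + sin(t)·(-3,1)), X_2 = e^(-t)(sin(t)·(-2,1) - cos(t)·(-3,1)).
General solution: K_1X_1 + K_2X_2.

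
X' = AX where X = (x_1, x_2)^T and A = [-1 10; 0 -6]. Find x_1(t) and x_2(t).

x_1(t) = 2K_1e^(-6t) - K_2e^(-t), x_2(t) = -K_1e^(-6t)

Coefficient matrix A = [[-1, 10], [0, -6]].
Characteristic polynomial det(A - λI) = λ^2 + 7λ + 6 = 0.
Eigenvalues λ = -6, -1.
For λ=-6: (A-λI) row 1 is [5, 10], so an eigenvector is (2, -1).
For λ=-1: (A-λI) row 1 is [0, 10], so an eigenvector is (-1, 0).
General solution: K_1e^(-6t)(2,-1) + K_2e^(-t)(-1,0).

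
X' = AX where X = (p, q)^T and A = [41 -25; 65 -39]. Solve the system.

p(t) = -K_1e^(t)sin(5t) - 2K_1e^(t)cos(5t) - 2K_2e^(t)sin(5t) + K_2e^(t)cos(5t), q(t) = -2K_1e^(t)sin(5t) - 3K_1e^(t)cos(5t) - 3K_2e^(t)sin(5t) + 2K_2e^(t)cos(5t)

Coefficient matrix A = [[41, -25], [65, -39]].
Characteristic polynomial det(A - λI) = λ^2 - 2λ + 26 = 0.
Eigenvalues λ = 1 ± 5i (complex conjugate pair).
For λ=1+5i: an eigenvector is (-2,-3) - i(-1,-2) = (-2 + i, -3 + 2i).
A real fundamental pair from Re and Im of e^((1+5i)t)v: X_1 = e^(t)(cos(5t)·(-2,-3) + sin(5t)·(-1,-2)), X_2 = e^(t)(sin(5t)·(-2,-3) - cos(5t)·(-1,-2)).
General solution: K_1X_1 + K_2X_2.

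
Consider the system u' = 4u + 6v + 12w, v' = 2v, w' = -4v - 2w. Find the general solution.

u(t) = C_1e^(4t) + 3C_2e^(2t) - 2C_3e^(-2t), v(t) = C_2e^(2t), w(t) = -C_2e^(2t) + C_3e^(-2t)

Coefficient matrix A = [[4, 6, 12], [0, 2, 0], [0, -4, -2]].
det(A - λI) = 0 gives eigenvalues λ = 4, 2, -2.
For λ=4: eigenvector (1,0,0).
For λ=2: eigenvector (3,1,-1).
For λ=-2: eigenvector (-2,0,1).
General solution: C_1e^(4t)(1,0,0) + C_2e^(2t)(3,1,-1) + C_3e^(-2t)(-2,0,1).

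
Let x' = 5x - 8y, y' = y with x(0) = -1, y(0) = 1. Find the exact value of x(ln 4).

A = [[5,-8],[0,1]]; eigenvalues λ = 1, 5.
Eigenvectors: (-2,-1) for λ=1, (1,0) for λ=5.
From the initial condition, c_1 = -1, c_2 = -3.
x(ln 4) = (-1)(4^1)(-2) + (-3)(4^5)(1) = -3064.

-3064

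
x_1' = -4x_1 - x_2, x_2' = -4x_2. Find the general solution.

Coefficient matrix A = [[-4, -1], [0, -4]].
Characteristic polynomial det(A - λI) = λ^2 + 8λ + 16 = 0.
Single eigenvalue λ = -4 with algebraic multiplicity 2.
Eigenvector v = (1,0); generalized eigenvector w with (A-λI)w=v is (1,-1).
General solution: e^(-4t)[c_1·v + c_2·(t·v + w)].

x_1(t) = c_1e^(-4t) + c_2te^(-4t) + c_2e^(-4t), x_2(t) = -c_2e^(-4t)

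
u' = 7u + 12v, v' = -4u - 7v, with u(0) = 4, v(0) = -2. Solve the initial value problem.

Coefficient matrix A = [[7, 12], [-4, -7]].
Characteristic polynomial det(A - λI) = λ^2 - 1 = 0.
Eigenvalues λ = -1, 1.
For λ=-1: (A-λI) row 1 is [8, 12], so an eigenvector is (3, -2).
For λ=1: (A-λI) row 1 is [6, 12], so an eigenvector is (-2, 1).
General solution: K_1e^(-t)(3,-2) + K_2e^(t)(-2,1).
Applying u(0)=4, v(0)=-2 gives K_1=0, K_2=-2.

u(t) = 4e^(t), v(t) = -2e^(t)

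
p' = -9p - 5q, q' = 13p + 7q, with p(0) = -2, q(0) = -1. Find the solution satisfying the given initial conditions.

p(t) = 21e^(-t)sin(t) - 2e^(-t)cos(t), q(t) = -34e^(-t)sin(t) - e^(-t)cos(t)

Coefficient matrix A = [[-9, -5], [13, 7]].
Characteristic polynomial det(A - λI) = λ^2 + 2λ + 2 = 0.
Eigenvalues λ = -1 ± i (complex conjugate pair).
For λ=-1+i: an eigenvector is (1,-2) - i(2,-3) = (1 - 2i, -2 + 3i).
A real fundamental pair from Re and Im of e^((-1+i)t)v: X_1 = e^(-t)(cos(t)·(1,-2) + sin(t)·(2,-3)), X_2 = e^(-t)(sin(t)·(1,-2) - cos(t)·(2,-3)).
General solution: C_1X_1 + C_2X_2.
Applying p(0)=-2, q(0)=-1 gives C_1=8, C_2=5.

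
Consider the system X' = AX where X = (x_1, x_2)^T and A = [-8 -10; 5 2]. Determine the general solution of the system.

x_1(t) = c_1e^(-3t)sin(5t) - c_1e^(-3t)cos(5t) - c_2e^(-3t)sin(5t) - c_2e^(-3t)cos(5t), x_2(t) = -c_1e^(-3t)sin(5t) + c_2e^(-3t)cos(5t)

Coefficient matrix A = [[-8, -10], [5, 2]].
Characteristic polynomial det(A - λI) = λ^2 + 6λ + 34 = 0.
Eigenvalues λ = -3 ± 5i (complex conjugate pair).
For λ=-3+5i: an eigenvector is (-1,0) - i(1,-1) = (-1 - i, 0 + i).
A real fundamental pair from Re and Im of e^((-3+5i)t)v: X_1 = e^(-3t)(cos(5t)·(-1,0) + sin(5t)·(1,-1)), X_2 = e^(-3t)(sin(5t)·(-1,0) - cos(5t)·(1,-1)).
General solution: c_1X_1 + c_2X_2.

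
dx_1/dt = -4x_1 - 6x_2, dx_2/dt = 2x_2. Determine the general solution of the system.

x_1(t) = c_1e^(2t) - c_2e^(-4t), x_2(t) = -c_1e^(2t)

Coefficient matrix A = [[-4, -6], [0, 2]].
Characteristic polynomial det(A - λI) = λ^2 + 2λ - 8 = 0.
Eigenvalues λ = 2, -4.
For λ=2: (A-λI) row 1 is [-6, -6], so an eigenvector is (1, -1).
For λ=-4: (A-λI) row 1 is [0, -6], so an eigenvector is (-1, 0).
General solution: c_1e^(2t)(1,-1) + c_2e^(-4t)(-1,0).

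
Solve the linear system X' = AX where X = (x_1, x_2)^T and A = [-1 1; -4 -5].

x_1(t) = C_1e^(-3t) + C_2te^(-3t) - C_2e^(-3t), x_2(t) = -2C_1e^(-3t) - 2C_2te^(-3t) + 3C_2e^(-3t)

Coefficient matrix A = [[-1, 1], [-4, -5]].
Characteristic polynomial det(A - λI) = λ^2 + 6λ + 9 = 0.
Single eigenvalue λ = -3 with algebraic multiplicity 2.
Eigenvector v = (1,-2); generalized eigenvector w with (A-λI)w=v is (-1,3).
General solution: e^(-3t)[C_1·v + C_2·(t·v + w)].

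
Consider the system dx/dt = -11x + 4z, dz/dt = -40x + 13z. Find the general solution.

Coefficient matrix A = [[-11, 4], [-40, 13]].
Characteristic polynomial det(A - λI) = λ^2 - 2λ + 17 = 0.
Eigenvalues λ = 1 ± 4i (complex conjugate pair).
For λ=1+4i: an eigenvector is (0,-1) - i(-1,-3) = (0 + i, -1 + 3i).
A real fundamental pair from Re and Im of e^((1+4i)t)v: X_1 = e^(t)(cos(4t)·(0,-1) + sin(4t)·(-1,-3)), X_2 = e^(t)(sin(4t)·(0,-1) - cos(4t)·(-1,-3)).
General solution: K_1X_1 + K_2X_2.

x(t) = -K_1e^(t)sin(4t) + K_2e^(t)cos(4t), z(t) = -3K_1e^(t)sin(4t) - K_1e^(t)cos(4t) - K_2e^(t)sin(4t) + 3K_2e^(t)cos(4t)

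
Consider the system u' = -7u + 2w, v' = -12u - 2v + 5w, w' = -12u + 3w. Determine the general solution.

Coefficient matrix A = [[-7, 0, 2], [-12, -2, 5], [-12, 0, 3]].
det(A - λI) = 0 gives eigenvalues λ = -3, -2, -1.
For λ=-3: eigenvector (1,2,2).
For λ=-2: eigenvector (0,1,0).
For λ=-1: eigenvector (1,3,3).
General solution: C_1e^(-3t)(1,2,2) + C_2e^(-2t)(0,1,0) + C_3e^(-t)(1,3,3).

u(t) = C_1e^(-3t) + C_3e^(-t), v(t) = 2C_1e^(-3t) + C_2e^(-2t) + 3C_3e^(-t), w(t) = 2C_1e^(-3t) + 3C_3e^(-t)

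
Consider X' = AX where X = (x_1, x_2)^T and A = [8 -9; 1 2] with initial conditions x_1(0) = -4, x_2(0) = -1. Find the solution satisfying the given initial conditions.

x_1(t) = -3te^(5t) - 4e^(5t), x_2(t) = -te^(5t) - e^(5t)

Coefficient matrix A = [[8, -9], [1, 2]].
Characteristic polynomial det(A - λI) = λ^2 - 10λ + 25 = 0.
Single eigenvalue λ = 5 with algebraic multiplicity 2.
Eigenvector v = (3,1); generalized eigenvector w with (A-λI)w=v is (-2,-1).
General solution: e^(5t)[C_1·v + C_2·(t·v + w)].
Applying x_1(0)=-4, x_2(0)=-1 gives C_1=-2, C_2=-1.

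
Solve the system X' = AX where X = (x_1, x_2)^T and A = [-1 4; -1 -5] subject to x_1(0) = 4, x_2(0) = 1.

Coefficient matrix A = [[-1, 4], [-1, -5]].
Characteristic polynomial det(A - λI) = λ^2 + 6λ + 9 = 0.
Single eigenvalue λ = -3 with algebraic multiplicity 2.
Eigenvector v = (-2,1); generalized eigenvector w with (A-λI)w=v is (1,-1).
General solution: e^(-3t)[K_1·v + K_2·(t·v + w)].
Applying x_1(0)=4, x_2(0)=1 gives K_1=-5, K_2=-6.

x_1(t) = 12te^(-3t) + 4e^(-3t), x_2(t) = -6te^(-3t) + e^(-3t)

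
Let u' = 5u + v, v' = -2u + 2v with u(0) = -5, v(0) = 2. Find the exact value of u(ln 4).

A = [[5,1],[-2,2]]; eigenvalues λ = 3, 4.
Eigenvectors: (-1,2) for λ=3, (-1,1) for λ=4.
From the initial condition, c_1 = -3, c_2 = 8.
u(ln 4) = (-3)(4^3)(-1) + (8)(4^4)(-1) = -1856.

-1856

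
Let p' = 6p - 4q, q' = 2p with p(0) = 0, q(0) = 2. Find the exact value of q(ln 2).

A = [[6,-4],[2,0]]; eigenvalues λ = 2, 4.
Eigenvectors: (-1,-1) for λ=2, (2,1) for λ=4.
From the initial condition, c_1 = -4, c_2 = -2.
q(ln 2) = (-4)(2^2)(-1) + (-2)(2^4)(1) = -16.

-16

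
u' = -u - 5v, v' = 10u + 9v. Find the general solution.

u(t) = c_1e^(4t)sin(5t) - c_2e^(4t)cos(5t), v(t) = -c_1e^(4t)sin(5t) - c_1e^(4t)cos(5t) - c_2e^(4t)sin(5t) + c_2e^(4t)cos(5t)

Coefficient matrix A = [[-1, -5], [10, 9]].
Characteristic polynomial det(A - λI) = λ^2 - 8λ + 41 = 0.
Eigenvalues λ = 4 ± 5i (complex conjugate pair).
For λ=4+5i: an eigenvector is (0,-1) - i(1,-1) = (0 - i, -1 + i).
A real fundamental pair from Re and Im of e^((4+5i)t)v: X_1 = e^(4t)(cos(5t)·(0,-1) + sin(5t)·(1,-1)), X_2 = e^(4t)(sin(5t)·(0,-1) - cos(5t)·(1,-1)).
General solution: c_1X_1 + c_2X_2.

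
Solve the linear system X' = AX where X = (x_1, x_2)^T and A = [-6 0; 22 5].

x_1(t) = C_1e^(-6t), x_2(t) = -2C_1e^(-6t) + C_2e^(5t)

Coefficient matrix A = [[-6, 0], [22, 5]].
Characteristic polynomial det(A - λI) = λ^2 + λ - 30 = 0.
Eigenvalues λ = -6, 5.
For λ=-6: (A-λI) row 2 is [22, 11], so an eigenvector is (1, -2).
For λ=5: (A-λI) row 1 is [-11, 0], so an eigenvector is (0, 1).
General solution: C_1e^(-6t)(1,-2) + C_2e^(5t)(0,1).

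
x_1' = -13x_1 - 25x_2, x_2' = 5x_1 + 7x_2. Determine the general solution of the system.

Coefficient matrix A = [[-13, -25], [5, 7]].
Characteristic polynomial det(A - λI) = λ^2 + 6λ + 34 = 0.
Eigenvalues λ = -3 ± 5i (complex conjugate pair).
For λ=-3+5i: an eigenvector is (-2,1) - i(-1,0) = (-2 + i, 1).
A real fundamental pair from Re and Im of e^((-3+5i)t)v: X_1 = e^(-3t)(cos(5t)·(-2,1) + sin(5t)·(-1,0)), X_2 = e^(-3t)(sin(5t)·(-2,1) - cos(5t)·(-1,0)).
General solution: C_1X_1 + C_2X_2.

x_1(t) = -C_1e^(-3t)sin(5t) - 2C_1e^(-3t)cos(5t) - 2C_2e^(-3t)sin(5t) + C_2e^(-3t)cos(5t), x_2(t) = C_1e^(-3t)cos(5t) + C_2e^(-3t)sin(5t)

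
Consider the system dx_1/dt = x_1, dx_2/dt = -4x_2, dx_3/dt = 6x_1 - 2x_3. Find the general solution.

Coefficient matrix A = [[1, 0, 0], [0, -4, 0], [6, 0, -2]].
det(A - λI) = 0 gives eigenvalues λ = -4, 1, -2.
For λ=-4: eigenvector (0,1,0).
For λ=1: eigenvector (1,0,2).
For λ=-2: eigenvector (0,0,1).
General solution: c_1e^(-4t)(0,1,0) + c_2e^(t)(1,0,2) + c_3e^(-2t)(0,0,1).

x_1(t) = c_2e^(t), x_2(t) = c_1e^(-4t), x_3(t) = 2c_2e^(t) + c_3e^(-2t)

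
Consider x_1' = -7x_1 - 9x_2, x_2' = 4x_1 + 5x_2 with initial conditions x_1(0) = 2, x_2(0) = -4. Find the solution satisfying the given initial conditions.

x_1(t) = 24te^(-t) + 2e^(-t), x_2(t) = -16te^(-t) - 4e^(-t)

Coefficient matrix A = [[-7, -9], [4, 5]].
Characteristic polynomial det(A - λI) = λ^2 + 2λ + 1 = 0.
Single eigenvalue λ = -1 with algebraic multiplicity 2.
Eigenvector v = (-3,2); generalized eigenvector w with (A-λI)w=v is (2,-1).
General solution: e^(-t)[C_1·v + C_2·(t·v + w)].
Applying x_1(0)=2, x_2(0)=-4 gives C_1=-6, C_2=-8.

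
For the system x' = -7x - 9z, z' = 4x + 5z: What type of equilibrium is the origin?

stable improper node

A = [[-7,-9],[4,5]]; det(A-λI) = λ^2 + 2λ + 1.
repeated λ = -1 with a single eigenvector.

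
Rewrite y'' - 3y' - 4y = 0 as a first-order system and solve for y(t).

Let x_1 = y, x_2 = y'. Then x_1' = x_2 and x_2' = 4x_1 + 3x_2.
A = [[0,1],[4,3]]; det(A-λI) = λ^2 - 3λ - 4.
Eigenvalues λ = -1, 4 with eigenvectors (1,-1), (1,4).

y(t) = K_1e^(-t) + K_2e^(4t)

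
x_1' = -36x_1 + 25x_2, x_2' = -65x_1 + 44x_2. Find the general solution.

Coefficient matrix A = [[-36, 25], [-65, 44]].
Characteristic polynomial det(A - λI) = λ^2 - 8λ + 41 = 0.
Eigenvalues λ = 4 ± 5i (complex conjugate pair).
For λ=4+5i: an eigenvector is (2,3) - i(-1,-2) = (2 + i, 3 + 2i).
A real fundamental pair from Re and Im of e^((4+5i)t)v: X_1 = e^(4t)(cos(5t)·(2,3) + sin(5t)·(-1,-2)), X_2 = e^(4t)(sin(5t)·(2,3) - cos(5t)·(-1,-2)).
General solution: C_1X_1 + C_2X_2.

x_1(t) = -C_1e^(4t)sin(5t) + 2C_1e^(4t)cos(5t) + 2C_2e^(4t)sin(5t) + C_2e^(4t)cos(5t), x_2(t) = -2C_1e^(4t)sin(5t) + 3C_1e^(4t)cos(5t) + 3C_2e^(4t)sin(5t) + 2C_2e^(4t)cos(5t)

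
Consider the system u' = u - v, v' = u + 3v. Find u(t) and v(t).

u(t) = K_1e^(2t) + K_2te^(2t) + K_2e^(2t), v(t) = -K_1e^(2t) - K_2te^(2t) - 2K_2e^(2t)

Coefficient matrix A = [[1, -1], [1, 3]].
Characteristic polynomial det(A - λI) = λ^2 - 4λ + 4 = 0.
Single eigenvalue λ = 2 with algebraic multiplicity 2.
Eigenvector v = (1,-1); generalized eigenvector w with (A-λI)w=v is (1,-2).
General solution: e^(2t)[K_1·v + K_2·(t·v + w)].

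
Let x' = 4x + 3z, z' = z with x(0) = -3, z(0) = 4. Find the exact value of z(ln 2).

A = [[4,3],[0,1]]; eigenvalues λ = 4, 1.
Eigenvectors: (1,0) for λ=4, (-1,1) for λ=1.
From the initial condition, c_1 = 1, c_2 = 4.
z(ln 2) = (1)(2^4)(0) + (4)(2^1)(1) = 8.

8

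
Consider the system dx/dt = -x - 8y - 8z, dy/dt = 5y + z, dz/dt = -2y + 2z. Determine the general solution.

x(t) = K_1e^(-t) - 2K_2e^(3t), y(t) = -K_2e^(3t) - K_3e^(4t), z(t) = 2K_2e^(3t) + K_3e^(4t)

Coefficient matrix A = [[-1, -8, -8], [0, 5, 1], [0, -2, 2]].
det(A - λI) = 0 gives eigenvalues λ = -1, 3, 4.
For λ=-1: eigenvector (1,0,0).
For λ=3: eigenvector (-2,-1,2).
For λ=4: eigenvector (0,-1,1).
General solution: K_1e^(-t)(1,0,0) + K_2e^(3t)(-2,-1,2) + K_3e^(4t)(0,-1,1).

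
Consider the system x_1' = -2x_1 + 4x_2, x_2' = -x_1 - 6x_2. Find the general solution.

Coefficient matrix A = [[-2, 4], [-1, -6]].
Characteristic polynomial det(A - λI) = λ^2 + 8λ + 16 = 0.
Single eigenvalue λ = -4 with algebraic multiplicity 2.
Eigenvector v = (2,-1); generalized eigenvector w with (A-λI)w=v is (-1,1).
General solution: e^(-4t)[K_1·v + K_2·(t·v + w)].

x_1(t) = 2K_1e^(-4t) + 2K_2te^(-4t) - K_2e^(-4t), x_2(t) = -K_1e^(-4t) - K_2te^(-4t) + K_2e^(-4t)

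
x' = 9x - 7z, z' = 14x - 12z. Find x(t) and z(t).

Coefficient matrix A = [[9, -7], [14, -12]].
Characteristic polynomial det(A - λI) = λ^2 + 3λ - 10 = 0.
Eigenvalues λ = -5, 2.
For λ=-5: (A-λI) row 1 is [14, -7], so an eigenvector is (1, 2).
For λ=2: (A-λI) row 1 is [7, -7], so an eigenvector is (1, 1).
General solution: C_1e^(-5t)(1,2) + C_2e^(2t)(1,1).

x(t) = C_1e^(-5t) + C_2e^(2t), z(t) = 2C_1e^(-5t) + C_2e^(2t)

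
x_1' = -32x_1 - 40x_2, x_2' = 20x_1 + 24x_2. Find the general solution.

Coefficient matrix A = [[-32, -40], [20, 24]].
Characteristic polynomial det(A - λI) = λ^2 + 8λ + 32 = 0.
Eigenvalues λ = -4 ± 4i (complex conjugate pair).
For λ=-4+4i: an eigenvector is (1,-1) - i(3,-2) = (1 - 3i, -1 + 2i).
A real fundamental pair from Re and Im of e^((-4+4i)t)v: X_1 = e^(-4t)(cos(4t)·(1,-1) + sin(4t)·(3,-2)), X_2 = e^(-4t)(sin(4t)·(1,-1) - cos(4t)·(3,-2)).
General solution: C_1X_1 + C_2X_2.

x_1(t) = 3C_1e^(-4t)sin(4t) + C_1e^(-4t)cos(4t) + C_2e^(-4t)sin(4t) - 3C_2e^(-4t)cos(4t), x_2(t) = -2C_1e^(-4t)sin(4t) - C_1e^(-4t)cos(4t) - C_2e^(-4t)sin(4t) + 2C_2e^(-4t)cos(4t)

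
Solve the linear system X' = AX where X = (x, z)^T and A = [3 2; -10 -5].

Coefficient matrix A = [[3, 2], [-10, -5]].
Characteristic polynomial det(A - λI) = λ^2 + 2λ + 5 = 0.
Eigenvalues λ = -1 ± 2i (complex conjugate pair).
For λ=-1+2i: an eigenvector is (-1,2) - i(0,1) = (-1, 2 - i).
A real fundamental pair from Re and Im of e^((-1+2i)t)v: X_1 = e^(-t)(cos(2t)·(-1,2) + sin(2t)·(0,1)), X_2 = e^(-t)(sin(2t)·(-1,2) - cos(2t)·(0,1)).
General solution: c_1X_1 + c_2X_2.

x(t) = -c_1e^(-t)cos(2t) - c_2e^(-t)sin(2t), z(t) = c_1e^(-t)sin(2t) + 2c_1e^(-t)cos(2t) + 2c_2e^(-t)sin(2t) - c_2e^(-t)cos(2t)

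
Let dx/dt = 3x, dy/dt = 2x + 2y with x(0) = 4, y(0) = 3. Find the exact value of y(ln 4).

432

A = [[3,0],[2,2]]; eigenvalues λ = 3, 2.
Eigenvectors: (1,2) for λ=3, (0,-1) for λ=2.
From the initial condition, c_1 = 4, c_2 = 5.
y(ln 4) = (4)(4^3)(2) + (5)(4^2)(-1) = 432.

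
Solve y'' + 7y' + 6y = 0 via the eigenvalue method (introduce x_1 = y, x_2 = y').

Let x_1 = y, x_2 = y'. Then x_1' = x_2 and x_2' = -6x_1 - 7x_2.
A = [[0,1],[-6,-7]]; det(A-λI) = λ^2 + 7λ + 6.
Eigenvalues λ = -1, -6 with eigenvectors (1,-1), (1,-6).

y(t) = K_1e^(-t) + K_2e^(-6t)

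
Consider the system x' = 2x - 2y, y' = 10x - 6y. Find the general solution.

Coefficient matrix A = [[2, -2], [10, -6]].
Characteristic polynomial det(A - λI) = λ^2 + 4λ + 8 = 0.
Eigenvalues λ = -2 ± 2i (complex conjugate pair).
For λ=-2+2i: an eigenvector is (0,-1) - i(1,2) = (0 - i, -1 - 2i).
A real fundamental pair from Re and Im of e^((-2+2i)t)v: X_1 = e^(-2t)(cos(2t)·(0,-1) + sin(2t)·(1,2)), X_2 = e^(-2t)(sin(2t)·(0,-1) - cos(2t)·(1,2)).
General solution: K_1X_1 + K_2X_2.

x(t) = K_1e^(-2t)sin(2t) - K_2e^(-2t)cos(2t), y(t) = 2K_1e^(-2t)sin(2t) - K_1e^(-2t)cos(2t) - K_2e^(-2t)sin(2t) - 2K_2e^(-2t)cos(2t)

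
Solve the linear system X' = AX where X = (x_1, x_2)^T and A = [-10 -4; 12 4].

Coefficient matrix A = [[-10, -4], [12, 4]].
Characteristic polynomial det(A - λI) = λ^2 + 6λ + 8 = 0.
Eigenvalues λ = -4, -2.
For λ=-4: (A-λI) row 1 is [-6, -4], so an eigenvector is (-2, 3).
For λ=-2: (A-λI) row 1 is [-8, -4], so an eigenvector is (-1, 2).
General solution: C_1e^(-4t)(-2,3) + C_2e^(-2t)(-1,2).

x_1(t) = -2C_1e^(-4t) - C_2e^(-2t), x_2(t) = 3C_1e^(-4t) + 2C_2e^(-2t)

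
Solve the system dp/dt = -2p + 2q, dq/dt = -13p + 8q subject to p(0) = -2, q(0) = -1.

Coefficient matrix A = [[-2, 2], [-13, 8]].
Characteristic polynomial det(A - λI) = λ^2 - 6λ + 10 = 0.
Eigenvalues λ = 3 ± i (complex conjugate pair).
For λ=3+i: an eigenvector is (-1,-3) - i(-1,-2) = (-1 + i, -3 + 2i).
A real fundamental pair from Re and Im of e^((3+i)t)v: X_1 = e^(3t)(cos(t)·(-1,-3) + sin(t)·(-1,-2)), X_2 = e^(3t)(sin(t)·(-1,-3) - cos(t)·(-1,-2)).
General solution: C_1X_1 + C_2X_2.
Applying p(0)=-2, q(0)=-1 gives C_1=-3, C_2=-5.

p(t) = 8e^(3t)sin(t) - 2e^(3t)cos(t), q(t) = 21e^(3t)sin(t) - e^(3t)cos(t)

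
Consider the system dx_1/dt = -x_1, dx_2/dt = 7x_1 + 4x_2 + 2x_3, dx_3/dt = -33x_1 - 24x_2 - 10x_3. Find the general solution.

Coefficient matrix A = [[-1, 0, 0], [7, 4, 2], [-33, -24, -10]].
det(A - λI) = 0 gives eigenvalues λ = -1, -4, -2.
For λ=-1: eigenvector (1,-1,-1).
For λ=-4: eigenvector (0,1,-4).
For λ=-2: eigenvector (0,1,-3).
General solution: K_1e^(-t)(1,-1,-1) + K_2e^(-4t)(0,1,-4) + K_3e^(-2t)(0,1,-3).

x_1(t) = K_1e^(-t), x_2(t) = -K_1e^(-t) + K_2e^(-4t) + K_3e^(-2t), x_3(t) = -K_1e^(-t) - 4K_2e^(-4t) - 3K_3e^(-2t)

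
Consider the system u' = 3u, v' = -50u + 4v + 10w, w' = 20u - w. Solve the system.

Coefficient matrix A = [[3, 0, 0], [-50, 4, 10], [20, 0, -1]].
det(A - λI) = 0 gives eigenvalues λ = -1, 4, 3.
For λ=-1: eigenvector (0,-2,1).
For λ=4: eigenvector (0,1,0).
For λ=3: eigenvector (1,0,5).
General solution: c_1e^(-t)(0,-2,1) + c_2e^(4t)(0,1,0) + c_3e^(3t)(1,0,5).

u(t) = c_3e^(3t), v(t) = -2c_1e^(-t) + c_2e^(4t), w(t) = c_1e^(-t) + 5c_3e^(3t)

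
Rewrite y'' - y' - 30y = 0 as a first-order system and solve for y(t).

y(t) = C_1e^(-5t) + C_2e^(6t)

Let x_1 = y, x_2 = y'. Then x_1' = x_2 and x_2' = 30x_1 + x_2.
A = [[0,1],[30,1]]; det(A-λI) = λ^2 - λ - 30.
Eigenvalues λ = -5, 6 with eigenvectors (1,-5), (1,6).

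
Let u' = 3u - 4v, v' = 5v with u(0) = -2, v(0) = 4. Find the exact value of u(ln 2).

A = [[3,-4],[0,5]]; eigenvalues λ = 5, 3.
Eigenvectors: (-2,1) for λ=5, (-1,0) for λ=3.
From the initial condition, c_1 = 4, c_2 = -6.
u(ln 2) = (4)(2^5)(-2) + (-6)(2^3)(-1) = -208.

-208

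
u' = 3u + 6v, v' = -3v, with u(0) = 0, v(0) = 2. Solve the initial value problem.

Coefficient matrix A = [[3, 6], [0, -3]].
Characteristic polynomial det(A - λI) = λ^2 - 9 = 0.
Eigenvalues λ = 3, -3.
For λ=3: (A-λI) row 1 is [0, 6], so an eigenvector is (-1, 0).
For λ=-3: (A-λI) row 1 is [6, 6], so an eigenvector is (1, -1).
General solution: c_1e^(3t)(-1,0) + c_2e^(-3t)(1,-1).
Applying u(0)=0, v(0)=2 gives c_1=-2, c_2=-2.

u(t) = 2e^(3t) - 2e^(-3t), v(t) = 2e^(-3t)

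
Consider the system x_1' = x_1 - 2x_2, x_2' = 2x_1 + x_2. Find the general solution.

x_1(t) = -C_1e^(t)sin(2t) + C_2e^(t)cos(2t), x_2(t) = C_1e^(t)cos(2t) + C_2e^(t)sin(2t)

Coefficient matrix A = [[1, -2], [2, 1]].
Characteristic polynomial det(A - λI) = λ^2 - 2λ + 5 = 0.
Eigenvalues λ = 1 ± 2i (complex conjugate pair).
For λ=1+2i: an eigenvector is (0,1) - i(-1,0) = (0 + i, 1).
A real fundamental pair from Re and Im of e^((1+2i)t)v: X_1 = e^(t)(cos(2t)·(0,1) + sin(2t)·(-1,0)), X_2 = e^(t)(sin(2t)·(0,1) - cos(2t)·(-1,0)).
General solution: C_1X_1 + C_2X_2.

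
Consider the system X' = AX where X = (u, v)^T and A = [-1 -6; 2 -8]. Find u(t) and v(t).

Coefficient matrix A = [[-1, -6], [2, -8]].
Characteristic polynomial det(A - λI) = λ^2 + 9λ + 20 = 0.
Eigenvalues λ = -4, -5.
For λ=-4: (A-λI) row 1 is [3, -6], so an eigenvector is (2, 1).
For λ=-5: (A-λI) row 1 is [4, -6], so an eigenvector is (3, 2).
General solution: c_1e^(-4t)(2,1) + c_2e^(-5t)(3,2).

u(t) = 2c_1e^(-4t) + 3c_2e^(-5t), v(t) = c_1e^(-4t) + 2c_2e^(-5t)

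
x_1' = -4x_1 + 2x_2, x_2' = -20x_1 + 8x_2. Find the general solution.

x_1(t) = -C_1e^(2t)cos(2t) - C_2e^(2t)sin(2t), x_2(t) = C_1e^(2t)sin(2t) - 3C_1e^(2t)cos(2t) - 3C_2e^(2t)sin(2t) - C_2e^(2t)cos(2t)

Coefficient matrix A = [[-4, 2], [-20, 8]].
Characteristic polynomial det(A - λI) = λ^2 - 4λ + 8 = 0.
Eigenvalues λ = 2 ± 2i (complex conjugate pair).
For λ=2+2i: an eigenvector is (-1,-3) - i(0,1) = (-1, -3 - i).
A real fundamental pair from Re and Im of e^((2+2i)t)v: X_1 = e^(2t)(cos(2t)·(-1,-3) + sin(2t)·(0,1)), X_2 = e^(2t)(sin(2t)·(-1,-3) - cos(2t)·(0,1)).
General solution: C_1X_1 + C_2X_2.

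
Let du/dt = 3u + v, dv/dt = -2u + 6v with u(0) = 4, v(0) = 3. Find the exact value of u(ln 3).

A = [[3,1],[-2,6]]; eigenvalues λ = 4, 5.
Eigenvectors: (-1,-1) for λ=4, (1,2) for λ=5.
From the initial condition, c_1 = -5, c_2 = -1.
u(ln 3) = (-5)(3^4)(-1) + (-1)(3^5)(1) = 162.

162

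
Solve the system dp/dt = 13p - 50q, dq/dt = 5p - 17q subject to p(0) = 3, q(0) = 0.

Coefficient matrix A = [[13, -50], [5, -17]].
Characteristic polynomial det(A - λI) = λ^2 + 4λ + 29 = 0.
Eigenvalues λ = -2 ± 5i (complex conjugate pair).
For λ=-2+5i: an eigenvector is (1,0) - i(3,1) = (1 - 3i, 0 - i).
A real fundamental pair from Re and Im of e^((-2+5i)t)v: X_1 = e^(-2t)(cos(5t)·(1,0) + sin(5t)·(3,1)), X_2 = e^(-2t)(sin(5t)·(1,0) - cos(5t)·(3,1)).
General solution: C_1X_1 + C_2X_2.
Applying p(0)=3, q(0)=0 gives C_1=3, C_2=0.

p(t) = 9e^(-2t)sin(5t) + 3e^(-2t)cos(5t), q(t) = 3e^(-2t)sin(5t)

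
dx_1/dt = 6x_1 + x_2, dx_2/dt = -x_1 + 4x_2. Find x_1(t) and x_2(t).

x_1(t) = c_1e^(5t) + c_2te^(5t) - 2c_2e^(5t), x_2(t) = -c_1e^(5t) - c_2te^(5t) + 3c_2e^(5t)

Coefficient matrix A = [[6, 1], [-1, 4]].
Characteristic polynomial det(A - λI) = λ^2 - 10λ + 25 = 0.
Single eigenvalue λ = 5 with algebraic multiplicity 2.
Eigenvector v = (1,-1); generalized eigenvector w with (A-λI)w=v is (-2,3).
General solution: e^(5t)[c_1·v + c_2·(t·v + w)].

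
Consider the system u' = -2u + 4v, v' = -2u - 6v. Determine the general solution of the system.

Coefficient matrix A = [[-2, 4], [-2, -6]].
Characteristic polynomial det(A - λI) = λ^2 + 8λ + 20 = 0.
Eigenvalues λ = -4 ± 2i (complex conjugate pair).
For λ=-4+2i: an eigenvector is (1,0) - i(1,-1) = (1 - i, 0 + i).
A real fundamental pair from Re and Im of e^((-4+2i)t)v: X_1 = e^(-4t)(cos(2t)·(1,0) + sin(2t)·(1,-1)), X_2 = e^(-4t)(sin(2t)·(1,0) - cos(2t)·(1,-1)).
General solution: c_1X_1 + c_2X_2.

u(t) = c_1e^(-4t)sin(2t) + c_1e^(-4t)cos(2t) + c_2e^(-4t)sin(2t) - c_2e^(-4t)cos(2t), v(t) = -c_1e^(-4t)sin(2t) + c_2e^(-4t)cos(2t)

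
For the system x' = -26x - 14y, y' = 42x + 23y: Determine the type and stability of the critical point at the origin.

A = [[-26,-14],[42,23]]; det(A-λI) = λ^2 + 3λ - 10.
λ = -5, 2: opposite signs.

saddle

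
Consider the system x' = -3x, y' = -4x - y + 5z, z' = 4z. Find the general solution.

x(t) = C_1e^(-3t), y(t) = 2C_1e^(-3t) + C_2e^(-t) + C_3e^(4t), z(t) = C_3e^(4t)

Coefficient matrix A = [[-3, 0, 0], [-4, -1, 5], [0, 0, 4]].
det(A - λI) = 0 gives eigenvalues λ = -3, -1, 4.
For λ=-3: eigenvector (1,2,0).
For λ=-1: eigenvector (0,1,0).
For λ=4: eigenvector (0,1,1).
General solution: C_1e^(-3t)(1,2,0) + C_2e^(-t)(0,1,0) + C_3e^(4t)(0,1,1).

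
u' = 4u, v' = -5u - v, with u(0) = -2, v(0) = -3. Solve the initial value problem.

u(t) = -2e^(4t), v(t) = 2e^(4t) - 5e^(-t)

Coefficient matrix A = [[4, 0], [-5, -1]].
Characteristic polynomial det(A - λI) = λ^2 - 3λ - 4 = 0.
Eigenvalues λ = 4, -1.
For λ=4: (A-λI) row 2 is [-5, -5], so an eigenvector is (1, -1).
For λ=-1: (A-λI) row 1 is [5, 0], so an eigenvector is (0, 1).
General solution: c_1e^(4t)(1,-1) + c_2e^(-t)(0,1).
Applying u(0)=-2, v(0)=-3 gives c_1=-2, c_2=-5.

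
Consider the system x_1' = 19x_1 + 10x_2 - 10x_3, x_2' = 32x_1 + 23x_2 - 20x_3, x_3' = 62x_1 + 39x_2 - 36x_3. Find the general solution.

Coefficient matrix A = [[19, 10, -10], [32, 23, -20], [62, 39, -36]].
det(A - λI) = 0 gives eigenvalues λ = 3, 4, -1.
For λ=3: eigenvector (0,1,1).
For λ=4: eigenvector (2,4,7).
For λ=-1: eigenvector (1,2,4).
General solution: K_1e^(3t)(0,1,1) + K_2e^(4t)(2,4,7) + K_3e^(-t)(1,2,4).

x_1(t) = 2K_2e^(4t) + K_3e^(-t), x_2(t) = K_1e^(3t) + 4K_2e^(4t) + 2K_3e^(-t), x_3(t) = K_1e^(3t) + 7K_2e^(4t) + 4K_3e^(-t)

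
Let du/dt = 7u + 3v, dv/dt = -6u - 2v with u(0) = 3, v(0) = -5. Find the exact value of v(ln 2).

-24

A = [[7,3],[-6,-2]]; eigenvalues λ = 4, 1.
Eigenvectors: (-1,1) for λ=4, (1,-2) for λ=1.
From the initial condition, c_1 = -1, c_2 = 2.
v(ln 2) = (-1)(2^4)(1) + (2)(2^1)(-2) = -24.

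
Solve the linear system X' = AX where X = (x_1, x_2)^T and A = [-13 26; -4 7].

x_1(t) = 2c_1e^(-3t)sin(2t) - 3c_1e^(-3t)cos(2t) - 3c_2e^(-3t)sin(2t) - 2c_2e^(-3t)cos(2t), x_2(t) = c_1e^(-3t)sin(2t) - c_1e^(-3t)cos(2t) - c_2e^(-3t)sin(2t) - c_2e^(-3t)cos(2t)

Coefficient matrix A = [[-13, 26], [-4, 7]].
Characteristic polynomial det(A - λI) = λ^2 + 6λ + 13 = 0.
Eigenvalues λ = -3 ± 2i (complex conjugate pair).
For λ=-3+2i: an eigenvector is (-3,-1) - i(2,1) = (-3 - 2i, -1 - i).
A real fundamental pair from Re and Im of e^((-3+2i)t)v: X_1 = e^(-3t)(cos(2t)·(-3,-1) + sin(2t)·(2,1)), X_2 = e^(-3t)(sin(2t)·(-3,-1) - cos(2t)·(2,1)).
General solution: c_1X_1 + c_2X_2.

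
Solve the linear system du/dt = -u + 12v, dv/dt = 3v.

Coefficient matrix A = [[-1, 12], [0, 3]].
Characteristic polynomial det(A - λI) = λ^2 - 2λ - 3 = 0.
Eigenvalues λ = 3, -1.
For λ=3: (A-λI) row 1 is [-4, 12], so an eigenvector is (-3, -1).
For λ=-1: (A-λI) row 1 is [0, 12], so an eigenvector is (1, 0).
General solution: K_1e^(3t)(-3,-1) + K_2e^(-t)(1,0).

u(t) = -3K_1e^(3t) + K_2e^(-t), v(t) = -K_1e^(3t)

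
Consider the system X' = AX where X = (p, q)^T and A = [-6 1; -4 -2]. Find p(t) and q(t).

p(t) = -c_1e^(-4t) - c_2te^(-4t) - c_2e^(-4t), q(t) = -2c_1e^(-4t) - 2c_2te^(-4t) - 3c_2e^(-4t)

Coefficient matrix A = [[-6, 1], [-4, -2]].
Characteristic polynomial det(A - λI) = λ^2 + 8λ + 16 = 0.
Single eigenvalue λ = -4 with algebraic multiplicity 2.
Eigenvector v = (-1,-2); generalized eigenvector w with (A-λI)w=v is (-1,-3).
General solution: e^(-4t)[c_1·v + c_2·(t·v + w)].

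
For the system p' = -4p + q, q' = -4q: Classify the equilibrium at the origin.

A = [[-4,1],[0,-4]]; det(A-λI) = λ^2 + 8λ + 16.
repeated λ = -4 with a single eigenvector.

stable improper node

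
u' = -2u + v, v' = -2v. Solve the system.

u(t) = c_1e^(-2t) + c_2te^(-2t) + 2c_2e^(-2t), v(t) = c_2e^(-2t)

Coefficient matrix A = [[-2, 1], [0, -2]].
Characteristic polynomial det(A - λI) = λ^2 + 4λ + 4 = 0.
Single eigenvalue λ = -2 with algebraic multiplicity 2.
Eigenvector v = (1,0); generalized eigenvector w with (A-λI)w=v is (2,1).
General solution: e^(-2t)[c_1·v + c_2·(t·v + w)].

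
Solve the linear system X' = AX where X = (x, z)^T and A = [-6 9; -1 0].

Coefficient matrix A = [[-6, 9], [-1, 0]].
Characteristic polynomial det(A - λI) = λ^2 + 6λ + 9 = 0.
Single eigenvalue λ = -3 with algebraic multiplicity 2.
Eigenvector v = (3,1); generalized eigenvector w with (A-λI)w=v is (2,1).
General solution: e^(-3t)[C_1·v + C_2·(t·v + w)].

x(t) = 3C_1e^(-3t) + 3C_2te^(-3t) + 2C_2e^(-3t), z(t) = C_1e^(-3t) + C_2te^(-3t) + C_2e^(-3t)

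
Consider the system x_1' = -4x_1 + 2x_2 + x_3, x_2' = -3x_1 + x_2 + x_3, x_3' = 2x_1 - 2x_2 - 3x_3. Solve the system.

x_1(t) = C_1e^(-2t) + C_2e^(-t) - C_3e^(-3t), x_2(t) = C_1e^(-2t) + 2C_2e^(-t) - C_3e^(-3t), x_3(t) = -C_2e^(-t) + C_3e^(-3t)

Coefficient matrix A = [[-4, 2, 1], [-3, 1, 1], [2, -2, -3]].
det(A - λI) = 0 gives eigenvalues λ = -2, -1, -3.
For λ=-2: eigenvector (1,1,0).
For λ=-1: eigenvector (1,2,-1).
For λ=-3: eigenvector (-1,-1,1).
General solution: C_1e^(-2t)(1,1,0) + C_2e^(-t)(1,2,-1) + C_3e^(-3t)(-1,-1,1).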